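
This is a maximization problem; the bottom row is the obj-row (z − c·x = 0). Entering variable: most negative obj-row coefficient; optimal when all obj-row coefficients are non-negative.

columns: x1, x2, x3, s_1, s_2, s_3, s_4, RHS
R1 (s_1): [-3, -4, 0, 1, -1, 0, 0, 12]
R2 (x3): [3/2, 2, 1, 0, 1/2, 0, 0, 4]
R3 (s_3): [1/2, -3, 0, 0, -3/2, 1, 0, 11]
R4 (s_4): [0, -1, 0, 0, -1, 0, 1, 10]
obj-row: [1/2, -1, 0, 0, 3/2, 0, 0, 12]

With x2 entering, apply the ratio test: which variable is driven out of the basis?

x3

Column x2 entries and ratios — s_1: -4 ≤ 0, skip; x3: 4/2 = 2; s_3: -3 ≤ 0, skip; s_4: -1 ≤ 0, skip.
Smallest ratio is 2 in the row of x3, so x3 leaves.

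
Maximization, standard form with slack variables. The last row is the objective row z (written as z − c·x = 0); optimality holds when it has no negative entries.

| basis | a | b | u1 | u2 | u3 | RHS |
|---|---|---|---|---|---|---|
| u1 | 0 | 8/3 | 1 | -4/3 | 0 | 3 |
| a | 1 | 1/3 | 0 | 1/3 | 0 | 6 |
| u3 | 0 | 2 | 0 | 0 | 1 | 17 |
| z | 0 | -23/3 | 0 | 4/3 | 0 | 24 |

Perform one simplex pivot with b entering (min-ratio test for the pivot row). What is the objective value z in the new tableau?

261/8

Ratio test on column b — row 1: 3/(8/3) = 9/8; row 2: 6/(1/3) = 18; row 3: 17/2 = 17/2. Minimum is 9/8 at row 1 (u1 leaves); pivot element 8/3.
Pivot on row 1; the z-row RHS becomes 24 − (-23/3)·(9/8) = 261/8.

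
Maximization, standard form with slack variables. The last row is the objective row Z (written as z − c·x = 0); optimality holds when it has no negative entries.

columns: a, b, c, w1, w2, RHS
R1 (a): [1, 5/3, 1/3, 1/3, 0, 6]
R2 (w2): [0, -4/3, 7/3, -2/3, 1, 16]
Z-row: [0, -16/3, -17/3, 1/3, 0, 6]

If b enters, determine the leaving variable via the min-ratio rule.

Column b entries and ratios — a: 6/(5/3) = 18/5; w2: -4/3 ≤ 0, skip.
Smallest ratio is 18/5 in the row of a, so a leaves.

a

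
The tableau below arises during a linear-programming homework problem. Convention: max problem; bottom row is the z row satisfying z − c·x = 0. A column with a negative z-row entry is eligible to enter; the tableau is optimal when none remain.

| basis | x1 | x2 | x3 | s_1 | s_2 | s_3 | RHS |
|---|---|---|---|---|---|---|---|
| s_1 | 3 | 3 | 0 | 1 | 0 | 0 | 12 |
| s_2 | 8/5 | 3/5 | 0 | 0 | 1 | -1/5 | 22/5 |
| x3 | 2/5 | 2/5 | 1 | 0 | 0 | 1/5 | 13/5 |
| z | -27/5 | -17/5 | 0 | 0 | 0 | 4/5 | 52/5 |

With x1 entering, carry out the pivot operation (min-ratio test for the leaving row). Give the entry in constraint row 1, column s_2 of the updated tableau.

Ratio test on column x1 — row 1: 12/3 = 4; row 2: (22/5)/(8/5) = 11/4; row 3: (13/5)/(2/5) = 13/2. Minimum is 11/4 at row 2 (s_2 leaves); pivot element 8/5.
Divide row 2 by 8/5; eliminate column x1 from the other rows.
Row 1 update in column s_2: 0 − 3·(5/8) = -15/8.

-15/8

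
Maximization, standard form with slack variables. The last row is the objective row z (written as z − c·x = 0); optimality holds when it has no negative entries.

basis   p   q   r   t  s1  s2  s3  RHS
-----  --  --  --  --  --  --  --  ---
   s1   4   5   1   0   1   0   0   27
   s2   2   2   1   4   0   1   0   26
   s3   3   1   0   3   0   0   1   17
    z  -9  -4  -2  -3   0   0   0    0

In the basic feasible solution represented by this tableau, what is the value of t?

0

t is not in the basis, so in the current basic feasible solution t = 0.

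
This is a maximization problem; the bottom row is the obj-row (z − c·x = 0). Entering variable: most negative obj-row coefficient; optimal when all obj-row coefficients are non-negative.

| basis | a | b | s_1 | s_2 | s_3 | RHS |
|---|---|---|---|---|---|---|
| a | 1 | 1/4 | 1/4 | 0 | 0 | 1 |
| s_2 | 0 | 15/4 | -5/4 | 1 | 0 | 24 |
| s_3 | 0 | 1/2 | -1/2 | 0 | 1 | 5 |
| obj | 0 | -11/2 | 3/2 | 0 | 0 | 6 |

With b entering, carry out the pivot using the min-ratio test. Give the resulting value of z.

Ratio test on column b — row 1: 1/(1/4) = 4; row 2: 24/(15/4) = 32/5; row 3: 5/(1/2) = 10. Minimum is 4 at row 1 (a leaves); pivot element 1/4.
Pivot on row 1; the obj-row RHS becomes 6 − (-11/2)·4 = 28.

28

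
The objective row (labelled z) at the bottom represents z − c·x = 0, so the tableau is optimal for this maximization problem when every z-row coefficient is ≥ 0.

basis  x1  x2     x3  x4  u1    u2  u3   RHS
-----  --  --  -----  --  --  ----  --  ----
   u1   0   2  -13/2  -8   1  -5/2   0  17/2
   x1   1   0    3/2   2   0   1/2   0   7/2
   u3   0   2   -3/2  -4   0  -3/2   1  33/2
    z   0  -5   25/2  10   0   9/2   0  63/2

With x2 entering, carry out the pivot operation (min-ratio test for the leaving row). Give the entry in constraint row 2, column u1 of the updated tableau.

Ratio test on column x2 — row 1: (17/2)/2 = 17/4; row 2: entry 0 ≤ 0; row 3: (33/2)/2 = 33/4. Minimum is 17/4 at row 1 (u1 leaves); pivot element 2.
Divide row 1 by 2; eliminate column x2 from the other rows.
Row 2 update in column u1: 0 − 0·(1/2) = 0.

0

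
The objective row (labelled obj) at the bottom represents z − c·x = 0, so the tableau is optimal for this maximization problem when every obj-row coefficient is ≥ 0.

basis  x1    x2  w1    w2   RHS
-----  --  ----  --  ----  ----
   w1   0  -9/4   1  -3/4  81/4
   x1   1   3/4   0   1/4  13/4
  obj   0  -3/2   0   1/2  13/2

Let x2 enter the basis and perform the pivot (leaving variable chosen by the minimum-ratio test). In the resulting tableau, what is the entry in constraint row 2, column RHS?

Ratio test on column x2 — row 1: entry -9/4 ≤ 0; row 2: (13/4)/(3/4) = 13/3. Minimum is 13/3 at row 2 (x1 leaves); pivot element 3/4.
Divide row 2 by 3/4; eliminate column x2 from the other rows.
In the new row 2, the RHS entry is the old entry divided by the pivot: (13/4)/(3/4) = 13/3.

13/3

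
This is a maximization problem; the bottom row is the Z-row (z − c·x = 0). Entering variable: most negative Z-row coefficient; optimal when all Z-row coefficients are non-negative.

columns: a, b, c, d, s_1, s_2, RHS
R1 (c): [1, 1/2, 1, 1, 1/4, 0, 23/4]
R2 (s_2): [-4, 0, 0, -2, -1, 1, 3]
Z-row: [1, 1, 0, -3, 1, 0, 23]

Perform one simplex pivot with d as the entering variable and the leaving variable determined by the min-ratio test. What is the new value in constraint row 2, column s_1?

Ratio test on column d — row 1: (23/4)/1 = 23/4; row 2: entry -2 ≤ 0. Minimum is 23/4 at row 1 (c leaves); pivot element 1.
Divide row 1 by 1; eliminate column d from the other rows.
Row 2 update in column s_1: -1 − (-2)·(1/4) = -1/2.

-1/2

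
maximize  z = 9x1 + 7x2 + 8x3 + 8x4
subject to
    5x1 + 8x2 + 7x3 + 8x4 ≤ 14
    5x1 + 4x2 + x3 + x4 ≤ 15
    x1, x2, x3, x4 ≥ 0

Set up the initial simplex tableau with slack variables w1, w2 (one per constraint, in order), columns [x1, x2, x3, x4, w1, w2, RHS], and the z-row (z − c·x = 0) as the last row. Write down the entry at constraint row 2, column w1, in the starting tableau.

0

Slack w1 belongs to constraint 1; its column is the unit vector e_1, so the entry in row 2 is 0.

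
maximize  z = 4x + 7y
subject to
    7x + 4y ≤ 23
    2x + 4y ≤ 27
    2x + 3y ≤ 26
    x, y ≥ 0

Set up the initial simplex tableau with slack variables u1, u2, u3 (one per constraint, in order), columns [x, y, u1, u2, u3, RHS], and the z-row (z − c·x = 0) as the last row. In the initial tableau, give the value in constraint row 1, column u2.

0

Slack u2 belongs to constraint 2; its column is the unit vector e_2, so the entry in row 1 is 0.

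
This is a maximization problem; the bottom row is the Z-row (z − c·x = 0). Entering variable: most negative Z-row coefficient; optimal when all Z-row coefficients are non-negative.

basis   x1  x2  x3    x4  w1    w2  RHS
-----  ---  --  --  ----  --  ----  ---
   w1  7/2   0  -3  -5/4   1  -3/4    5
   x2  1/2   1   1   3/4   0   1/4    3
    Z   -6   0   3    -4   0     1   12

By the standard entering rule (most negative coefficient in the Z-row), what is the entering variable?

Negative Z-row entries: x1: -6, x4: -4.
The most negative is -6 in column x1, so x1 enters.

x1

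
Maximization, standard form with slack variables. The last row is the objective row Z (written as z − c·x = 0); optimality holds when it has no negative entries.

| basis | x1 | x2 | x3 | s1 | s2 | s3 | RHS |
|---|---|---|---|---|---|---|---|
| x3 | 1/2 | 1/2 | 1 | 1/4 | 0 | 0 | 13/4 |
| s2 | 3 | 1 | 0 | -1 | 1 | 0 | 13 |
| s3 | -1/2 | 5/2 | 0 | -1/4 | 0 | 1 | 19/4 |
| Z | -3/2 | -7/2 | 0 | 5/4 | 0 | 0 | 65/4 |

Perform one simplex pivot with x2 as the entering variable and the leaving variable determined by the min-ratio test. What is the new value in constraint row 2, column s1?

Ratio test on column x2 — row 1: (13/4)/(1/2) = 13/2; row 2: 13/1 = 13; row 3: (19/4)/(5/2) = 19/10. Minimum is 19/10 at row 3 (s3 leaves); pivot element 5/2.
Divide row 3 by 5/2; eliminate column x2 from the other rows.
Row 2 update in column s1: -1 − 1·(-1/10) = -9/10.

-9/10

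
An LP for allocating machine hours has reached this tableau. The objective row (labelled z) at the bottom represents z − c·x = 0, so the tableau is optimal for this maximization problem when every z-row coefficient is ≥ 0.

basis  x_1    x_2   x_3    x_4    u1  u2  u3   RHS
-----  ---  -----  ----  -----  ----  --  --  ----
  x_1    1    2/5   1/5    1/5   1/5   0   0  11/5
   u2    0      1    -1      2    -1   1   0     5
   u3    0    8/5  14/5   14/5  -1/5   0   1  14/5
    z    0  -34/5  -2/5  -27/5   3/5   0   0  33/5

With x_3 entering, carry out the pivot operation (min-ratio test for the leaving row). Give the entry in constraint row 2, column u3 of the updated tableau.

5/14

Ratio test on column x_3 — row 1: (11/5)/(1/5) = 11; row 2: entry -1 ≤ 0; row 3: (14/5)/(14/5) = 1. Minimum is 1 at row 3 (u3 leaves); pivot element 14/5.
Divide row 3 by 14/5; eliminate column x_3 from the other rows.
Row 2 update in column u3: 0 − (-1)·(5/14) = 5/14.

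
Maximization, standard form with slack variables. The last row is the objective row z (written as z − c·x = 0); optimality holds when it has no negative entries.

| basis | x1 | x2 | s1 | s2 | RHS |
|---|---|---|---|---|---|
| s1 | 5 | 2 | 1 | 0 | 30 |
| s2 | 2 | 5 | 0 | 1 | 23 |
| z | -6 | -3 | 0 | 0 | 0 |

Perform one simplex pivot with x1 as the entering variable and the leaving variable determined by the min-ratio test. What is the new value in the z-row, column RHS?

Ratio test on column x1 — row 1: 30/5 = 6; row 2: 23/2 = 23/2. Minimum is 6 at row 1 (s1 leaves); pivot element 5.
Divide row 1 by 5; eliminate column x1 from the other rows.
z-row update in column RHS: 0 − (-6)·6 = 36.

36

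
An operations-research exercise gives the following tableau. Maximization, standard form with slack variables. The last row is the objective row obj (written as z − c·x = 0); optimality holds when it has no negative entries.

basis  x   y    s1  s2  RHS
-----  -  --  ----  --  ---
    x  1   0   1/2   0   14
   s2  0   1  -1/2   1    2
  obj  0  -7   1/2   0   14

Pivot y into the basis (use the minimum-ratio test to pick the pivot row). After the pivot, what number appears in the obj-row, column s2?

Ratio test on column y — row 1: entry 0 ≤ 0; row 2: 2/1 = 2. Minimum is 2 at row 2 (s2 leaves); pivot element 1.
Divide row 2 by 1; eliminate column y from the other rows.
obj-row update in column s2: 0 − (-7)·1 = 7.

7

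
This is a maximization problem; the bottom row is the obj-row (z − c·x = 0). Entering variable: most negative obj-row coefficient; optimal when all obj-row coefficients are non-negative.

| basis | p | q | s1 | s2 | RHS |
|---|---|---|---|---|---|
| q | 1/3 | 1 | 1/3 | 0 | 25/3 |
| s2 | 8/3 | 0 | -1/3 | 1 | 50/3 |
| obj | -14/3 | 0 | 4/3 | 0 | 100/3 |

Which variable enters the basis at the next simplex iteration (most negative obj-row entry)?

p

Negative obj-row entries: p: -14/3.
The most negative is -14/3 in column p, so p enters.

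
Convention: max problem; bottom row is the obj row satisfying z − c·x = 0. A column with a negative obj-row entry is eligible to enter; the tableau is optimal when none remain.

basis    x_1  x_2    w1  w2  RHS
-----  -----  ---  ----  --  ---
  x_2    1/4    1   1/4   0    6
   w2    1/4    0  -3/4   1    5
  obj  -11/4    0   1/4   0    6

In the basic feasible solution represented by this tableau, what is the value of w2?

5

w2 is basic (row 2); its value is the RHS of that row, 5.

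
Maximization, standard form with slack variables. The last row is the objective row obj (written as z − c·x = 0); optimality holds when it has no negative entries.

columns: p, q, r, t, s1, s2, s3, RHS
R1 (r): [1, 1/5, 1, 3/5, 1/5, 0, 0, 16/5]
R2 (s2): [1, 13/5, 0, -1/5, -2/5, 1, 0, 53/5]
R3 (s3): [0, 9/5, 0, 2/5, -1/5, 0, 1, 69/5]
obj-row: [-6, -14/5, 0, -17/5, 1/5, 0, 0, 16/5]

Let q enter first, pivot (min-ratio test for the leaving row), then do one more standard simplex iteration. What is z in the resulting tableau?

82/3

Ratio test on column q — row 1: (16/5)/(1/5) = 16; row 2: (53/5)/(13/5) = 53/13; row 3: (69/5)/(9/5) = 23/3. Minimum is 53/13 at row 2 (s2 leaves); pivot element 13/5.
Pivot on row 2; the obj-row RHS becomes 16/5 − (-14/5)·(53/13) = 190/13.
Next entering variable (most negative obj-row entry -64/13): p.
Ratio test on column p — row 1: (31/13)/(12/13) = 31/12; row 2: (53/13)/(5/13) = 53/5; row 3: entry -9/13 ≤ 0. Minimum is 31/12 at row 1 (r leaves); pivot element 12/13.
After the second pivot the obj-row RHS is 190/13 − (-64/13)·(31/12) = 82/3.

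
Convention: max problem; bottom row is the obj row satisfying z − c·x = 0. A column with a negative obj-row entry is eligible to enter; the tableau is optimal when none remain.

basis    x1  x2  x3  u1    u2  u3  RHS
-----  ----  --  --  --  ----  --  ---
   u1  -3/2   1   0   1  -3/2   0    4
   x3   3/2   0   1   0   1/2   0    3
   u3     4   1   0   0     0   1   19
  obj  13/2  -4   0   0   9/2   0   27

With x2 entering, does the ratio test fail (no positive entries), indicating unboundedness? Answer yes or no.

no

Column x2 has positive entries in row(s) 1, 3, so the ratio test bounds it — not unbounded.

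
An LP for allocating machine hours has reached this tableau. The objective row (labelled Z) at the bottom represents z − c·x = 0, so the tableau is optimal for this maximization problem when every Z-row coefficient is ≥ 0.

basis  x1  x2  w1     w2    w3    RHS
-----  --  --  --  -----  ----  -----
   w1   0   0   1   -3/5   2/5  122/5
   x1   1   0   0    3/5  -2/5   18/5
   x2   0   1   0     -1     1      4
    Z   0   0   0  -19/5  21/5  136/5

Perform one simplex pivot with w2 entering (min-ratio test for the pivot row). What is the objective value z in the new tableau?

50

Ratio test on column w2 — row 1: entry -3/5 ≤ 0; row 2: (18/5)/(3/5) = 6; row 3: entry -1 ≤ 0. Minimum is 6 at row 2 (x1 leaves); pivot element 3/5.
Pivot on row 2; the Z-row RHS becomes 136/5 − (-19/5)·6 = 50.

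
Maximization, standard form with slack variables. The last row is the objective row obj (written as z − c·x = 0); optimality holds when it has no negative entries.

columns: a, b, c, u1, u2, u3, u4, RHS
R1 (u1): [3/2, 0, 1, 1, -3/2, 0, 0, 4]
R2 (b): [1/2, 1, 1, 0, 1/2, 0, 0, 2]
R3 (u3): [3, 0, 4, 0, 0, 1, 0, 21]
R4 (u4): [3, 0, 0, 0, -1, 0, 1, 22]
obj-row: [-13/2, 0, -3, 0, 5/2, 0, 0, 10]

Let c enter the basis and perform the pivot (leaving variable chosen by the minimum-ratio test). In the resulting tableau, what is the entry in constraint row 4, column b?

0

Ratio test on column c — row 1: 4/1 = 4; row 2: 2/1 = 2; row 3: 21/4 = 21/4; row 4: entry 0 ≤ 0. Minimum is 2 at row 2 (b leaves); pivot element 1.
Divide row 2 by 1; eliminate column c from the other rows.
Row 4 update in column b: 0 − 0·1 = 0.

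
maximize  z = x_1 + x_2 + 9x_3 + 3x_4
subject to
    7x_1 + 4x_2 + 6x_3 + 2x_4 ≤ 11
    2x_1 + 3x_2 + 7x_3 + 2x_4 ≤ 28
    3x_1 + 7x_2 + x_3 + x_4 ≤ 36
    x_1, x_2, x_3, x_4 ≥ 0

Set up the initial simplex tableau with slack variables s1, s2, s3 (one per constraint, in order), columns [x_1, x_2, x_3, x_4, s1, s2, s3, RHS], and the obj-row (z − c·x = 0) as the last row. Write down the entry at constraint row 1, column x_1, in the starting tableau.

Constraint 1 has coefficient 7 on x_1.

7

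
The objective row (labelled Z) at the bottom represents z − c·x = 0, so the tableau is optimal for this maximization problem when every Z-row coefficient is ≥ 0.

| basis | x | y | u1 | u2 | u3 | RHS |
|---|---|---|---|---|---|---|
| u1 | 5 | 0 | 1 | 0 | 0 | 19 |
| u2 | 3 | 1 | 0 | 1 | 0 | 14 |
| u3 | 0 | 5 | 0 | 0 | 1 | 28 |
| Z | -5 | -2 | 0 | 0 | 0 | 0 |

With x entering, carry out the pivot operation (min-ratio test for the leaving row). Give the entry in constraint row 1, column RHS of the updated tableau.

19/5

Ratio test on column x — row 1: 19/5 = 19/5; row 2: 14/3 = 14/3; row 3: entry 0 ≤ 0. Minimum is 19/5 at row 1 (u1 leaves); pivot element 5.
Divide row 1 by 5; eliminate column x from the other rows.
In the new row 1, the RHS entry is the old entry divided by the pivot: 19/5 = 19/5.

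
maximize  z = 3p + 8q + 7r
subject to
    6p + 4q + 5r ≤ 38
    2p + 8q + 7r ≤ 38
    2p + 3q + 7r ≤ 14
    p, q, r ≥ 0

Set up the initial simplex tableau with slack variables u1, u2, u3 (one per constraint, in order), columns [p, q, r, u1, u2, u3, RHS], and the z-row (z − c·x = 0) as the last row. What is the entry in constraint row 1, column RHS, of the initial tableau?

38

The RHS of constraint 1 is b_1 = 38.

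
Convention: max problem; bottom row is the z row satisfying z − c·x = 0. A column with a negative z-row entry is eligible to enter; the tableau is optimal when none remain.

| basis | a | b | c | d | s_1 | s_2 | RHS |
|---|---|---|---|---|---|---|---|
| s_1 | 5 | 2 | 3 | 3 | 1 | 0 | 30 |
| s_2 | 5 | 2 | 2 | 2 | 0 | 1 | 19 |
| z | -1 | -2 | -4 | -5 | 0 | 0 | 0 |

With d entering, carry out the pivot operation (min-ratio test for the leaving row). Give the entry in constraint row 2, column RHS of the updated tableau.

19/2

Ratio test on column d — row 1: 30/3 = 10; row 2: 19/2 = 19/2. Minimum is 19/2 at row 2 (s_2 leaves); pivot element 2.
Divide row 2 by 2; eliminate column d from the other rows.
In the new row 2, the RHS entry is the old entry divided by the pivot: 19/2 = 19/2.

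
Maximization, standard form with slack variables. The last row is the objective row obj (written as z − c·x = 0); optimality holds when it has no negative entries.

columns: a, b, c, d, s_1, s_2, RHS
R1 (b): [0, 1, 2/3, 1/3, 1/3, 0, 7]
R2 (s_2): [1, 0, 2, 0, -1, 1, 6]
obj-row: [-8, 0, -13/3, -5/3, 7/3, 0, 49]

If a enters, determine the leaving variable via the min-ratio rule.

Column a entries and ratios — b: 0 ≤ 0, skip; s_2: 6/1 = 6.
Smallest ratio is 6 in the row of s_2, so s_2 leaves.

s_2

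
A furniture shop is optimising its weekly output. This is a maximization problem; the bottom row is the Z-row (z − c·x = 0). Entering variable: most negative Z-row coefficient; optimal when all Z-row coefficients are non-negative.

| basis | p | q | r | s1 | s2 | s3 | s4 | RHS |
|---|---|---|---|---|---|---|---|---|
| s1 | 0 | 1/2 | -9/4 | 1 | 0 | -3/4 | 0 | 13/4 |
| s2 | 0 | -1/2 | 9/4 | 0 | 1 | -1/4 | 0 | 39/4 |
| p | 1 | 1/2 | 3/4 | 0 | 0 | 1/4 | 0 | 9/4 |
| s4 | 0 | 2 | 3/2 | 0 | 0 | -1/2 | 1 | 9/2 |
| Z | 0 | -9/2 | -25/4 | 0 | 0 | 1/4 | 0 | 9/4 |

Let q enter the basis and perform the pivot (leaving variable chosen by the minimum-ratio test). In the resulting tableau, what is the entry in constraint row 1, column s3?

-5/8

Ratio test on column q — row 1: (13/4)/(1/2) = 13/2; row 2: entry -1/2 ≤ 0; row 3: (9/4)/(1/2) = 9/2; row 4: (9/2)/2 = 9/4. Minimum is 9/4 at row 4 (s4 leaves); pivot element 2.
Divide row 4 by 2; eliminate column q from the other rows.
Row 1 update in column s3: -3/4 − (1/2)·(-1/4) = -5/8.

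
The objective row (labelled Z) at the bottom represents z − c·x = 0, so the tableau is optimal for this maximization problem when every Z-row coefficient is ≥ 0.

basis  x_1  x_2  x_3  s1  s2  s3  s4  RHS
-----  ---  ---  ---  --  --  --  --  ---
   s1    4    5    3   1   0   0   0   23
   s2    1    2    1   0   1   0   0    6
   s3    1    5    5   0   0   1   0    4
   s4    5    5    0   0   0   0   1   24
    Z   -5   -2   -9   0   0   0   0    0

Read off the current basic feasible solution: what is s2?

s2 is basic (row 2); its value is the RHS of that row, 6.

6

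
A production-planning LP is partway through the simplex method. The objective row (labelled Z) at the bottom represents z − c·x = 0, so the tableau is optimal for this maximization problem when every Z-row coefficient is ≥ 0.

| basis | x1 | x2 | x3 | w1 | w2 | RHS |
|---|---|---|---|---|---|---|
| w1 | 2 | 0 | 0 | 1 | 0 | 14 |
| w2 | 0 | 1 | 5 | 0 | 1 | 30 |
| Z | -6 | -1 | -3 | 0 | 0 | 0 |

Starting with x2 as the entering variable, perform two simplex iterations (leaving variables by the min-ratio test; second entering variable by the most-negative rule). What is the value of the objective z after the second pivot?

Ratio test on column x2 — row 1: entry 0 ≤ 0; row 2: 30/1 = 30. Minimum is 30 at row 2 (w2 leaves); pivot element 1.
Pivot on row 2; the Z-row RHS becomes 0 − (-1)·30 = 30.
Next entering variable (most negative Z-row entry -6): x1.
Ratio test on column x1 — row 1: 14/2 = 7; row 2: entry 0 ≤ 0. Minimum is 7 at row 1 (w1 leaves); pivot element 2.
After the second pivot the Z-row RHS is 30 − (-6)·7 = 72.

72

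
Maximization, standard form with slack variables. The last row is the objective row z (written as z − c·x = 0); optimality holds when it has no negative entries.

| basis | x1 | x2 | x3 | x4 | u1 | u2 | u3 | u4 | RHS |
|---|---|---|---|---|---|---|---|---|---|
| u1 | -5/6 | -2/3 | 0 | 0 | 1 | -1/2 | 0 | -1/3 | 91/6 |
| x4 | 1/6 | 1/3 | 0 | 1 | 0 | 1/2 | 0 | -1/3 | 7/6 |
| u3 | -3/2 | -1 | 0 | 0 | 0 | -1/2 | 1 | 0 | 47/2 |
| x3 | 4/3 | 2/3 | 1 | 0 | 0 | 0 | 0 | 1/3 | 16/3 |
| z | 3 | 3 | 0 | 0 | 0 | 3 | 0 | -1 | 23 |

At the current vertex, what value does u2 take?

0

u2 is not in the basis, so in the current basic feasible solution u2 = 0.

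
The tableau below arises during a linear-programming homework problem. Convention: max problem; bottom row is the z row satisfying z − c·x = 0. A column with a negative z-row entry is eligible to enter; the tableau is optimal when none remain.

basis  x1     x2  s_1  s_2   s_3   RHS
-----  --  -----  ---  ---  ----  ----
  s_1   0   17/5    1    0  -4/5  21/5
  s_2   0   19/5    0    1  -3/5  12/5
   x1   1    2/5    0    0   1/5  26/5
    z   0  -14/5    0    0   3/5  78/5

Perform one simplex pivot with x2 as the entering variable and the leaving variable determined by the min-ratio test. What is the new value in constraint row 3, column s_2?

-2/19

Ratio test on column x2 — row 1: (21/5)/(17/5) = 21/17; row 2: (12/5)/(19/5) = 12/19; row 3: (26/5)/(2/5) = 13. Minimum is 12/19 at row 2 (s_2 leaves); pivot element 19/5.
Divide row 2 by 19/5; eliminate column x2 from the other rows.
Row 3 update in column s_2: 0 − (2/5)·(5/19) = -2/19.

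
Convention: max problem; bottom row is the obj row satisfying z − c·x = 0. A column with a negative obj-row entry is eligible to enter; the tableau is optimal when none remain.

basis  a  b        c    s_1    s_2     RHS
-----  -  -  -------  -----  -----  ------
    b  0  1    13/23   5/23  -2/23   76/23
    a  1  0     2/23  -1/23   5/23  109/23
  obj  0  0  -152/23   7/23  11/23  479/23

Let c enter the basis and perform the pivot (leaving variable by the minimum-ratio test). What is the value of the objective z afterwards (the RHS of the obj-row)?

773/13

Ratio test on column c — row 1: (76/23)/(13/23) = 76/13; row 2: (109/23)/(2/23) = 109/2. Minimum is 76/13 at row 1 (b leaves); pivot element 13/23.
Pivot on row 1; the obj-row RHS becomes 479/23 − (-152/23)·(76/13) = 773/13.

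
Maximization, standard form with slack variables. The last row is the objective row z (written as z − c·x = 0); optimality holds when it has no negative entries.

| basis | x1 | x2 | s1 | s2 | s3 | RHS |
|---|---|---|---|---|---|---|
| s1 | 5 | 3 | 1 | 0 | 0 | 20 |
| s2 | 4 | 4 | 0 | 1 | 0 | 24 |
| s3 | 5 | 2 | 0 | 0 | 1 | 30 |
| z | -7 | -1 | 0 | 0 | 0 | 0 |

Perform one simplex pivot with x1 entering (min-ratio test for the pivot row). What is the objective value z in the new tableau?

28

Ratio test on column x1 — row 1: 20/5 = 4; row 2: 24/4 = 6; row 3: 30/5 = 6. Minimum is 4 at row 1 (s1 leaves); pivot element 5.
Pivot on row 1; the z-row RHS becomes 0 − (-7)·4 = 28.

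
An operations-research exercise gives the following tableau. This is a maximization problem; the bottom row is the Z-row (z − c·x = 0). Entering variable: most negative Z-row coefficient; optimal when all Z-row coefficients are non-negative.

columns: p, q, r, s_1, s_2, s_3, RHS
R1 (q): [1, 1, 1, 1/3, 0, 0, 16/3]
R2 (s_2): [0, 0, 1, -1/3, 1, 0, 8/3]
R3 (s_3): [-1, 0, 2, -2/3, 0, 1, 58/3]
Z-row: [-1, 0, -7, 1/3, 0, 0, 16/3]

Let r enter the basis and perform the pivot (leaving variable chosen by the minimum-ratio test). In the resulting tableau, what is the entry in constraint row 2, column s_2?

Ratio test on column r — row 1: (16/3)/1 = 16/3; row 2: (8/3)/1 = 8/3; row 3: (58/3)/2 = 29/3. Minimum is 8/3 at row 2 (s_2 leaves); pivot element 1.
Divide row 2 by 1; eliminate column r from the other rows.
In the new row 2, the s_2 entry is the old entry divided by the pivot: 1/1 = 1.

1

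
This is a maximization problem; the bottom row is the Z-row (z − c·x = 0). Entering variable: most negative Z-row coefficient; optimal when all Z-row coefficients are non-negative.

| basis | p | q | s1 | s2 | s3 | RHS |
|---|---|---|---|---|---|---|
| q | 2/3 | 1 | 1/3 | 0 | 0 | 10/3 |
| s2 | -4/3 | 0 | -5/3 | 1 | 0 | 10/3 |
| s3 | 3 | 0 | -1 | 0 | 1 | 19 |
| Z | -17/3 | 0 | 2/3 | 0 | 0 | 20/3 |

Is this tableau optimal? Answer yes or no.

The Z-row has a negative entry -17/3 in column p, so it is not optimal.

no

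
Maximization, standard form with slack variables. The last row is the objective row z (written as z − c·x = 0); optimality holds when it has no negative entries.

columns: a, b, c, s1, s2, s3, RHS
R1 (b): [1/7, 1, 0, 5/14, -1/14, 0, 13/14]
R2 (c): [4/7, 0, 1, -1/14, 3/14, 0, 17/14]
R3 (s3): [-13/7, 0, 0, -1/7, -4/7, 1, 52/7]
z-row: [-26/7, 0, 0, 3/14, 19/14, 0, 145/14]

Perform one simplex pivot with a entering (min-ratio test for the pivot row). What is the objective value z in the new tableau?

Ratio test on column a — row 1: (13/14)/(1/7) = 13/2; row 2: (17/14)/(4/7) = 17/8; row 3: entry -13/7 ≤ 0. Minimum is 17/8 at row 2 (c leaves); pivot element 4/7.
Pivot on row 2; the z-row RHS becomes 145/14 − (-26/7)·(17/8) = 73/4.

73/4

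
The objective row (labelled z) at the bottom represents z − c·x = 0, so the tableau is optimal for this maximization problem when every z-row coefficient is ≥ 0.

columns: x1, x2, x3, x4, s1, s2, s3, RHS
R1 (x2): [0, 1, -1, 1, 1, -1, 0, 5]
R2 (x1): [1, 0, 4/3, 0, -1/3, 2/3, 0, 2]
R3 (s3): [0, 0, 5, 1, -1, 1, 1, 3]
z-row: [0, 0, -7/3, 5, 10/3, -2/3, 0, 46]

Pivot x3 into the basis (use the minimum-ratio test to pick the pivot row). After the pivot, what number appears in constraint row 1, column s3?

1/5

Ratio test on column x3 — row 1: entry -1 ≤ 0; row 2: 2/(4/3) = 3/2; row 3: 3/5 = 3/5. Minimum is 3/5 at row 3 (s3 leaves); pivot element 5.
Divide row 3 by 5; eliminate column x3 from the other rows.
Row 1 update in column s3: 0 − (-1)·(1/5) = 1/5.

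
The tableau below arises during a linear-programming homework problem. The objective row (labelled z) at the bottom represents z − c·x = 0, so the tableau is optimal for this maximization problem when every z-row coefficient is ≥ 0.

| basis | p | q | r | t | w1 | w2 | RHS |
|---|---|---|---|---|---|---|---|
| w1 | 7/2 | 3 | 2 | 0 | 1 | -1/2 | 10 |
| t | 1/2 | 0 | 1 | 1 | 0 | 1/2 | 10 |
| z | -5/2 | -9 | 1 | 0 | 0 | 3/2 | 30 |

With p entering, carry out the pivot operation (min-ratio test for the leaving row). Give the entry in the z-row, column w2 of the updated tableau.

8/7

Ratio test on column p — row 1: 10/(7/2) = 20/7; row 2: 10/(1/2) = 20. Minimum is 20/7 at row 1 (w1 leaves); pivot element 7/2.
Divide row 1 by 7/2; eliminate column p from the other rows.
z-row update in column w2: 3/2 − (-5/2)·(-1/7) = 8/7.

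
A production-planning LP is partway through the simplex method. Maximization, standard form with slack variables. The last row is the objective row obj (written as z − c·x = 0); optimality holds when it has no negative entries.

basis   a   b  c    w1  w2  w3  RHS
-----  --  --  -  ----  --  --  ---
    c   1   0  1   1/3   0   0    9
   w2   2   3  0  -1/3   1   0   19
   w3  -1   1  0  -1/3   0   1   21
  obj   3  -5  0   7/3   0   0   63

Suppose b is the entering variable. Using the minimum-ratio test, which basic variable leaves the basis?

w2

Column b entries and ratios — c: 0 ≤ 0, skip; w2: 19/3 = 19/3; w3: 21/1 = 21.
Smallest ratio is 19/3 in the row of w2, so w2 leaves.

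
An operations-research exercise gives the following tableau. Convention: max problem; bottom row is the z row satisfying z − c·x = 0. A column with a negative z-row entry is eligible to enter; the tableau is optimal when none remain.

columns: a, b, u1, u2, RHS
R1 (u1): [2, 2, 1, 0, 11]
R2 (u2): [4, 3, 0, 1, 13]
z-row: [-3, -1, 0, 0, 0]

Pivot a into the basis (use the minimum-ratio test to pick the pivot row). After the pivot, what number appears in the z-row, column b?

5/4

Ratio test on column a — row 1: 11/2 = 11/2; row 2: 13/4 = 13/4. Minimum is 13/4 at row 2 (u2 leaves); pivot element 4.
Divide row 2 by 4; eliminate column a from the other rows.
z-row update in column b: -1 − (-3)·(3/4) = 5/4.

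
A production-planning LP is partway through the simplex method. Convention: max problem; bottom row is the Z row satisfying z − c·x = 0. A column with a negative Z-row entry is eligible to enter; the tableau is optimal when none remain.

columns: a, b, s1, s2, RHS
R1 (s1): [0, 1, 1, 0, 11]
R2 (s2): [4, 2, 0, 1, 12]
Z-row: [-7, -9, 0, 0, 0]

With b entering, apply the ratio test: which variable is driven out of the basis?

s2

Column b entries and ratios — s1: 11/1 = 11; s2: 12/2 = 6.
Smallest ratio is 6 in the row of s2, so s2 leaves.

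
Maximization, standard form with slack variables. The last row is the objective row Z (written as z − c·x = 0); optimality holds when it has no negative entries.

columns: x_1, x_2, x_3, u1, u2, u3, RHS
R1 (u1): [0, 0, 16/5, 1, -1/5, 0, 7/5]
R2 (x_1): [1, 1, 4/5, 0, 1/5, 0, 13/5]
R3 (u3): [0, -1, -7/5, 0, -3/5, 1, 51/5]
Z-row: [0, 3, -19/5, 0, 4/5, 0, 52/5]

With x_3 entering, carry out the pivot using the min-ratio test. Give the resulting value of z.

193/16

Ratio test on column x_3 — row 1: (7/5)/(16/5) = 7/16; row 2: (13/5)/(4/5) = 13/4; row 3: entry -7/5 ≤ 0. Minimum is 7/16 at row 1 (u1 leaves); pivot element 16/5.
Pivot on row 1; the Z-row RHS becomes 52/5 − (-19/5)·(7/16) = 193/16.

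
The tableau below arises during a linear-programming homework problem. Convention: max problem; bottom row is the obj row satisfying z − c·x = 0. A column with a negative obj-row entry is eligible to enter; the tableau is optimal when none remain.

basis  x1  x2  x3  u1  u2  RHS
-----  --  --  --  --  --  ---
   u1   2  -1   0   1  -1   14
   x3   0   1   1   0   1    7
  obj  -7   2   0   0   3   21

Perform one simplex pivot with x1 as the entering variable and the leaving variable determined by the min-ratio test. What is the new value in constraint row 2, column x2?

Ratio test on column x1 — row 1: 14/2 = 7; row 2: entry 0 ≤ 0. Minimum is 7 at row 1 (u1 leaves); pivot element 2.
Divide row 1 by 2; eliminate column x1 from the other rows.
Row 2 update in column x2: 1 − 0·(-1/2) = 1.

1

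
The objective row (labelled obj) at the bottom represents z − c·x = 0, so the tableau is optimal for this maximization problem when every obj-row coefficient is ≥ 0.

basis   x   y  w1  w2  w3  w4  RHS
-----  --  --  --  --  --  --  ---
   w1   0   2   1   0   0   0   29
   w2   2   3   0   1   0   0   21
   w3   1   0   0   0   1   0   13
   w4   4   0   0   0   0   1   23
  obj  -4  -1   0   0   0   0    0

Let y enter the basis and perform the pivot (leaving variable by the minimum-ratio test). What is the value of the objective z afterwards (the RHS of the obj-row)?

Ratio test on column y — row 1: 29/2 = 29/2; row 2: 21/3 = 7; row 3: entry 0 ≤ 0; row 4: entry 0 ≤ 0. Minimum is 7 at row 2 (w2 leaves); pivot element 3.
Pivot on row 2; the obj-row RHS becomes 0 − (-1)·7 = 7.

7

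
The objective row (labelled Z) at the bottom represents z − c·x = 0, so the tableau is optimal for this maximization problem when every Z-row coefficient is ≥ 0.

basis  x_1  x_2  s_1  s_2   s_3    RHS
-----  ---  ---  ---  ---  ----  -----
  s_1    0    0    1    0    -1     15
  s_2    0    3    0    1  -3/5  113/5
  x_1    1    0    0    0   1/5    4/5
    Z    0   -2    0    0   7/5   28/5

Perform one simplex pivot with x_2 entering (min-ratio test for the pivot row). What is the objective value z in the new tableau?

Ratio test on column x_2 — row 1: entry 0 ≤ 0; row 2: (113/5)/3 = 113/15; row 3: entry 0 ≤ 0. Minimum is 113/15 at row 2 (s_2 leaves); pivot element 3.
Pivot on row 2; the Z-row RHS becomes 28/5 − (-2)·(113/15) = 62/3.

62/3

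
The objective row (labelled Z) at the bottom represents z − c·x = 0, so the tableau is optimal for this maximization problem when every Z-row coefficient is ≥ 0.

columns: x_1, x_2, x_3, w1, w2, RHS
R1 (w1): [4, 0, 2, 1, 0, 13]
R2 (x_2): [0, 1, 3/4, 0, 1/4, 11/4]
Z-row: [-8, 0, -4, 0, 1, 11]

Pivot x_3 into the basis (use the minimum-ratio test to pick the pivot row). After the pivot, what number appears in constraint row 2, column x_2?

4/3

Ratio test on column x_3 — row 1: 13/2 = 13/2; row 2: (11/4)/(3/4) = 11/3. Minimum is 11/3 at row 2 (x_2 leaves); pivot element 3/4.
Divide row 2 by 3/4; eliminate column x_3 from the other rows.
In the new row 2, the x_2 entry is the old entry divided by the pivot: 1/(3/4) = 4/3.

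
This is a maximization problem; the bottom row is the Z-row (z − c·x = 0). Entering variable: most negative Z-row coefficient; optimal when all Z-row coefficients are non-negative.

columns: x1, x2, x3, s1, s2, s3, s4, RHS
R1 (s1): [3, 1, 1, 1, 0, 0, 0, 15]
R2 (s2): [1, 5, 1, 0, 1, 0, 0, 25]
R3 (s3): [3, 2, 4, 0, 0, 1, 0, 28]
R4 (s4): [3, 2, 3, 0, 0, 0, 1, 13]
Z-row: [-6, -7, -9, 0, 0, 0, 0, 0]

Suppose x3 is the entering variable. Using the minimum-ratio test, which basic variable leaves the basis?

Column x3 entries and ratios — s1: 15/1 = 15; s2: 25/1 = 25; s3: 28/4 = 7; s4: 13/3 = 13/3.
Smallest ratio is 13/3 in the row of s4, so s4 leaves.

s4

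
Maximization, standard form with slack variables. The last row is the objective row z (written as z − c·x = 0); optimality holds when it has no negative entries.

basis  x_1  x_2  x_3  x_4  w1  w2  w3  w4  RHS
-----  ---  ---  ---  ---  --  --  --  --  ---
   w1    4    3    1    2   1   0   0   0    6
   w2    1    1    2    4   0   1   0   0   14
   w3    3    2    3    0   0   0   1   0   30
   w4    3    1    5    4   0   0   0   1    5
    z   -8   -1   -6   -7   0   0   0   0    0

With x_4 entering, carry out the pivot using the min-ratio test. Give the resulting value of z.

Ratio test on column x_4 — row 1: 6/2 = 3; row 2: 14/4 = 7/2; row 3: entry 0 ≤ 0; row 4: 5/4 = 5/4. Minimum is 5/4 at row 4 (w4 leaves); pivot element 4.
Pivot on row 4; the z-row RHS becomes 0 − (-7)·(5/4) = 35/4.

35/4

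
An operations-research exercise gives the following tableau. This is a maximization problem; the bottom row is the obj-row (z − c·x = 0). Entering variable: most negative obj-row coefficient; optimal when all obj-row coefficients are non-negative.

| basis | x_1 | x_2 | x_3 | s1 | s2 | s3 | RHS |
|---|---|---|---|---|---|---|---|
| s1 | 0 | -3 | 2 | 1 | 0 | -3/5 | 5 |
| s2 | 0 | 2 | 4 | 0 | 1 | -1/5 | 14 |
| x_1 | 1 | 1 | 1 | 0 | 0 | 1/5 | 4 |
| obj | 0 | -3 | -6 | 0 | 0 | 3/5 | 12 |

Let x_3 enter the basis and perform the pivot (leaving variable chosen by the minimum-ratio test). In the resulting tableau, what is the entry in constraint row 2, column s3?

Ratio test on column x_3 — row 1: 5/2 = 5/2; row 2: 14/4 = 7/2; row 3: 4/1 = 4. Minimum is 5/2 at row 1 (s1 leaves); pivot element 2.
Divide row 1 by 2; eliminate column x_3 from the other rows.
Row 2 update in column s3: -1/5 − 4·(-3/10) = 1.

1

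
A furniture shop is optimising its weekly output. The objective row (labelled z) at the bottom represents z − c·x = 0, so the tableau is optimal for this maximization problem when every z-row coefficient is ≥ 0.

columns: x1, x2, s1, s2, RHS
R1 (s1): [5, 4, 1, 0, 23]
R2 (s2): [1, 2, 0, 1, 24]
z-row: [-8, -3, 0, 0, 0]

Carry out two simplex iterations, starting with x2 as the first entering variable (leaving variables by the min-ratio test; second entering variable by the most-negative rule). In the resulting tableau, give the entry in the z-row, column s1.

Ratio test on column x2 — row 1: 23/4 = 23/4; row 2: 24/2 = 12. Minimum is 23/4 at row 1 (s1 leaves); pivot element 4.
Divide row 1 by 4; eliminate column x2 from the other rows.
Second iteration: most negative z-row entry is -17/4 in column x1, so x1 enters.
Ratio test on column x1 — row 1: (23/4)/(5/4) = 23/5; row 2: entry -3/2 ≤ 0. Minimum is 23/5 at row 1 (x2 leaves); pivot element 5/4.
Divide row 1 by 5/4; eliminate column x1 from the other rows.
After both pivots, the entry at the z-row, column s1 is 8/5.

8/5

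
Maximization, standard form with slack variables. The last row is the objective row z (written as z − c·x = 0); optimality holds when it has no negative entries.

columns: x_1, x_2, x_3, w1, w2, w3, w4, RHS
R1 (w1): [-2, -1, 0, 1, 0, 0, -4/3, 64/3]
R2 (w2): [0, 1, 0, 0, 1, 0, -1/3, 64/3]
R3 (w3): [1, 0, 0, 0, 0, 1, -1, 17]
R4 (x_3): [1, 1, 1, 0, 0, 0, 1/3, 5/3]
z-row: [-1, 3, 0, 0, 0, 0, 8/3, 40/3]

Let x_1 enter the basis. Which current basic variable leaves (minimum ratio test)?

x_3

Column x_1 entries and ratios — w1: -2 ≤ 0, skip; w2: 0 ≤ 0, skip; w3: 17/1 = 17; x_3: (5/3)/1 = 5/3.
Smallest ratio is 5/3 in the row of x_3, so x_3 leaves.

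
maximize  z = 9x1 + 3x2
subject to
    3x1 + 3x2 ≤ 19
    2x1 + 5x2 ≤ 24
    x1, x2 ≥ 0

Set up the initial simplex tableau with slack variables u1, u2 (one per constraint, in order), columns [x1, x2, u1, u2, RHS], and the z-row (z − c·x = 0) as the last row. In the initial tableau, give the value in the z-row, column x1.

-9

The z-row carries the negated objective coefficients: the x1 entry is -9.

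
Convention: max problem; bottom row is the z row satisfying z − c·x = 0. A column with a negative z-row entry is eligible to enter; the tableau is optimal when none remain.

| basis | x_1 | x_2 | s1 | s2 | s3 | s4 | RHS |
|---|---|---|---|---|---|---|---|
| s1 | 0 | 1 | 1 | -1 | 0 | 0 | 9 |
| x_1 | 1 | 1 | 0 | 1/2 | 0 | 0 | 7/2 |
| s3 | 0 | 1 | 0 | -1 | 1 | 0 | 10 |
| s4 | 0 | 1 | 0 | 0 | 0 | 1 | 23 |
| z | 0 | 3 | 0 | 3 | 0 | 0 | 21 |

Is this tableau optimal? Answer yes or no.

yes

Every z-row coefficient is ≥ 0, so the tableau is optimal.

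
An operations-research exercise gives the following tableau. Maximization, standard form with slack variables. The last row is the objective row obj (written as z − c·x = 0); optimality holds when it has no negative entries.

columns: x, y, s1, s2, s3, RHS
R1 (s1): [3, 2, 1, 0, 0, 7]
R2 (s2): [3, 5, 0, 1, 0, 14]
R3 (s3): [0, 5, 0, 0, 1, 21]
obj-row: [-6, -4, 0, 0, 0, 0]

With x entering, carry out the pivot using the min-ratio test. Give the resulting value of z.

Ratio test on column x — row 1: 7/3 = 7/3; row 2: 14/3 = 14/3; row 3: entry 0 ≤ 0. Minimum is 7/3 at row 1 (s1 leaves); pivot element 3.
Pivot on row 1; the obj-row RHS becomes 0 − (-6)·(7/3) = 14.

14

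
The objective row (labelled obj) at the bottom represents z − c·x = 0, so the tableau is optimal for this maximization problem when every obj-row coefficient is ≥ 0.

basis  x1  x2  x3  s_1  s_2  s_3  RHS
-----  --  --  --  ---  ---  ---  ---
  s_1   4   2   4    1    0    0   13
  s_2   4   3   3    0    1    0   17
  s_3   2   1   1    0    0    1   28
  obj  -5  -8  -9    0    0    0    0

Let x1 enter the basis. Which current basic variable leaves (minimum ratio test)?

s_1

Column x1 entries and ratios — s_1: 13/4 = 13/4; s_2: 17/4 = 17/4; s_3: 28/2 = 14.
Smallest ratio is 13/4 in the row of s_1, so s_1 leaves.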